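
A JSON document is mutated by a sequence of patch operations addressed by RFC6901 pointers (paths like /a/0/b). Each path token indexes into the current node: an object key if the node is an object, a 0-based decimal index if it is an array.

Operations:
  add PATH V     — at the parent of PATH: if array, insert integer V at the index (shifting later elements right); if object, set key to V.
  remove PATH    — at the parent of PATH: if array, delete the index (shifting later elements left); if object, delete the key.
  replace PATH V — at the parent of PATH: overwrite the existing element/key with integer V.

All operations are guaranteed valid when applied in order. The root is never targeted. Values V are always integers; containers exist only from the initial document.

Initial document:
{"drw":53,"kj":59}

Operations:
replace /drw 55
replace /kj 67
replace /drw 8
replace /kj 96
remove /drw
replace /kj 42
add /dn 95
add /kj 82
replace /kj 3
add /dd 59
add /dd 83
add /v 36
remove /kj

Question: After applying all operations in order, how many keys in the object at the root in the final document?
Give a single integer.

After op 1 (replace /drw 55): {"drw":55,"kj":59}
After op 2 (replace /kj 67): {"drw":55,"kj":67}
After op 3 (replace /drw 8): {"drw":8,"kj":67}
After op 4 (replace /kj 96): {"drw":8,"kj":96}
After op 5 (remove /drw): {"kj":96}
After op 6 (replace /kj 42): {"kj":42}
After op 7 (add /dn 95): {"dn":95,"kj":42}
After op 8 (add /kj 82): {"dn":95,"kj":82}
After op 9 (replace /kj 3): {"dn":95,"kj":3}
After op 10 (add /dd 59): {"dd":59,"dn":95,"kj":3}
After op 11 (add /dd 83): {"dd":83,"dn":95,"kj":3}
After op 12 (add /v 36): {"dd":83,"dn":95,"kj":3,"v":36}
After op 13 (remove /kj): {"dd":83,"dn":95,"v":36}
Size at the root: 3

Answer: 3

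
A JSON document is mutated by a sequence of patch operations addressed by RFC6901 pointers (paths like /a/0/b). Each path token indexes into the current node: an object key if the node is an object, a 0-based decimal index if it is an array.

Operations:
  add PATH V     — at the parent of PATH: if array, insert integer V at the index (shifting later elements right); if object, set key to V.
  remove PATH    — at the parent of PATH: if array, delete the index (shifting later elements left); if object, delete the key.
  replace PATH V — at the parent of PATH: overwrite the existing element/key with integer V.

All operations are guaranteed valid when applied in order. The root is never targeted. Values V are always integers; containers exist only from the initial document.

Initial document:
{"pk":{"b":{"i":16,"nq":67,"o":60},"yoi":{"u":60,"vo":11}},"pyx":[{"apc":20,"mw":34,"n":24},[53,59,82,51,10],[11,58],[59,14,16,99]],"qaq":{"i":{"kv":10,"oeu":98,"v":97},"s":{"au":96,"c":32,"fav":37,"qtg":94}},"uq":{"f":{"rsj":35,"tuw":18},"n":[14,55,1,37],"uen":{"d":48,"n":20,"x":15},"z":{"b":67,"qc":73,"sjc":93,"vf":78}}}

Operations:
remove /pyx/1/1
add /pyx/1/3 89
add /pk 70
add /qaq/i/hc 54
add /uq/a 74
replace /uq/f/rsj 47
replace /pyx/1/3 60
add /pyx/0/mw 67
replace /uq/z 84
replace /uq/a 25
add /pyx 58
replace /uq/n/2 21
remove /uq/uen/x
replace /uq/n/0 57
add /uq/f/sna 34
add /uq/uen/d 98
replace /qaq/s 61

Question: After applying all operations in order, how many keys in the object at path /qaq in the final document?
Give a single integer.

After op 1 (remove /pyx/1/1): {"pk":{"b":{"i":16,"nq":67,"o":60},"yoi":{"u":60,"vo":11}},"pyx":[{"apc":20,"mw":34,"n":24},[53,82,51,10],[11,58],[59,14,16,99]],"qaq":{"i":{"kv":10,"oeu":98,"v":97},"s":{"au":96,"c":32,"fav":37,"qtg":94}},"uq":{"f":{"rsj":35,"tuw":18},"n":[14,55,1,37],"uen":{"d":48,"n":20,"x":15},"z":{"b":67,"qc":73,"sjc":93,"vf":78}}}
After op 2 (add /pyx/1/3 89): {"pk":{"b":{"i":16,"nq":67,"o":60},"yoi":{"u":60,"vo":11}},"pyx":[{"apc":20,"mw":34,"n":24},[53,82,51,89,10],[11,58],[59,14,16,99]],"qaq":{"i":{"kv":10,"oeu":98,"v":97},"s":{"au":96,"c":32,"fav":37,"qtg":94}},"uq":{"f":{"rsj":35,"tuw":18},"n":[14,55,1,37],"uen":{"d":48,"n":20,"x":15},"z":{"b":67,"qc":73,"sjc":93,"vf":78}}}
After op 3 (add /pk 70): {"pk":70,"pyx":[{"apc":20,"mw":34,"n":24},[53,82,51,89,10],[11,58],[59,14,16,99]],"qaq":{"i":{"kv":10,"oeu":98,"v":97},"s":{"au":96,"c":32,"fav":37,"qtg":94}},"uq":{"f":{"rsj":35,"tuw":18},"n":[14,55,1,37],"uen":{"d":48,"n":20,"x":15},"z":{"b":67,"qc":73,"sjc":93,"vf":78}}}
After op 4 (add /qaq/i/hc 54): {"pk":70,"pyx":[{"apc":20,"mw":34,"n":24},[53,82,51,89,10],[11,58],[59,14,16,99]],"qaq":{"i":{"hc":54,"kv":10,"oeu":98,"v":97},"s":{"au":96,"c":32,"fav":37,"qtg":94}},"uq":{"f":{"rsj":35,"tuw":18},"n":[14,55,1,37],"uen":{"d":48,"n":20,"x":15},"z":{"b":67,"qc":73,"sjc":93,"vf":78}}}
After op 5 (add /uq/a 74): {"pk":70,"pyx":[{"apc":20,"mw":34,"n":24},[53,82,51,89,10],[11,58],[59,14,16,99]],"qaq":{"i":{"hc":54,"kv":10,"oeu":98,"v":97},"s":{"au":96,"c":32,"fav":37,"qtg":94}},"uq":{"a":74,"f":{"rsj":35,"tuw":18},"n":[14,55,1,37],"uen":{"d":48,"n":20,"x":15},"z":{"b":67,"qc":73,"sjc":93,"vf":78}}}
After op 6 (replace /uq/f/rsj 47): {"pk":70,"pyx":[{"apc":20,"mw":34,"n":24},[53,82,51,89,10],[11,58],[59,14,16,99]],"qaq":{"i":{"hc":54,"kv":10,"oeu":98,"v":97},"s":{"au":96,"c":32,"fav":37,"qtg":94}},"uq":{"a":74,"f":{"rsj":47,"tuw":18},"n":[14,55,1,37],"uen":{"d":48,"n":20,"x":15},"z":{"b":67,"qc":73,"sjc":93,"vf":78}}}
After op 7 (replace /pyx/1/3 60): {"pk":70,"pyx":[{"apc":20,"mw":34,"n":24},[53,82,51,60,10],[11,58],[59,14,16,99]],"qaq":{"i":{"hc":54,"kv":10,"oeu":98,"v":97},"s":{"au":96,"c":32,"fav":37,"qtg":94}},"uq":{"a":74,"f":{"rsj":47,"tuw":18},"n":[14,55,1,37],"uen":{"d":48,"n":20,"x":15},"z":{"b":67,"qc":73,"sjc":93,"vf":78}}}
After op 8 (add /pyx/0/mw 67): {"pk":70,"pyx":[{"apc":20,"mw":67,"n":24},[53,82,51,60,10],[11,58],[59,14,16,99]],"qaq":{"i":{"hc":54,"kv":10,"oeu":98,"v":97},"s":{"au":96,"c":32,"fav":37,"qtg":94}},"uq":{"a":74,"f":{"rsj":47,"tuw":18},"n":[14,55,1,37],"uen":{"d":48,"n":20,"x":15},"z":{"b":67,"qc":73,"sjc":93,"vf":78}}}
After op 9 (replace /uq/z 84): {"pk":70,"pyx":[{"apc":20,"mw":67,"n":24},[53,82,51,60,10],[11,58],[59,14,16,99]],"qaq":{"i":{"hc":54,"kv":10,"oeu":98,"v":97},"s":{"au":96,"c":32,"fav":37,"qtg":94}},"uq":{"a":74,"f":{"rsj":47,"tuw":18},"n":[14,55,1,37],"uen":{"d":48,"n":20,"x":15},"z":84}}
After op 10 (replace /uq/a 25): {"pk":70,"pyx":[{"apc":20,"mw":67,"n":24},[53,82,51,60,10],[11,58],[59,14,16,99]],"qaq":{"i":{"hc":54,"kv":10,"oeu":98,"v":97},"s":{"au":96,"c":32,"fav":37,"qtg":94}},"uq":{"a":25,"f":{"rsj":47,"tuw":18},"n":[14,55,1,37],"uen":{"d":48,"n":20,"x":15},"z":84}}
After op 11 (add /pyx 58): {"pk":70,"pyx":58,"qaq":{"i":{"hc":54,"kv":10,"oeu":98,"v":97},"s":{"au":96,"c":32,"fav":37,"qtg":94}},"uq":{"a":25,"f":{"rsj":47,"tuw":18},"n":[14,55,1,37],"uen":{"d":48,"n":20,"x":15},"z":84}}
After op 12 (replace /uq/n/2 21): {"pk":70,"pyx":58,"qaq":{"i":{"hc":54,"kv":10,"oeu":98,"v":97},"s":{"au":96,"c":32,"fav":37,"qtg":94}},"uq":{"a":25,"f":{"rsj":47,"tuw":18},"n":[14,55,21,37],"uen":{"d":48,"n":20,"x":15},"z":84}}
After op 13 (remove /uq/uen/x): {"pk":70,"pyx":58,"qaq":{"i":{"hc":54,"kv":10,"oeu":98,"v":97},"s":{"au":96,"c":32,"fav":37,"qtg":94}},"uq":{"a":25,"f":{"rsj":47,"tuw":18},"n":[14,55,21,37],"uen":{"d":48,"n":20},"z":84}}
After op 14 (replace /uq/n/0 57): {"pk":70,"pyx":58,"qaq":{"i":{"hc":54,"kv":10,"oeu":98,"v":97},"s":{"au":96,"c":32,"fav":37,"qtg":94}},"uq":{"a":25,"f":{"rsj":47,"tuw":18},"n":[57,55,21,37],"uen":{"d":48,"n":20},"z":84}}
After op 15 (add /uq/f/sna 34): {"pk":70,"pyx":58,"qaq":{"i":{"hc":54,"kv":10,"oeu":98,"v":97},"s":{"au":96,"c":32,"fav":37,"qtg":94}},"uq":{"a":25,"f":{"rsj":47,"sna":34,"tuw":18},"n":[57,55,21,37],"uen":{"d":48,"n":20},"z":84}}
After op 16 (add /uq/uen/d 98): {"pk":70,"pyx":58,"qaq":{"i":{"hc":54,"kv":10,"oeu":98,"v":97},"s":{"au":96,"c":32,"fav":37,"qtg":94}},"uq":{"a":25,"f":{"rsj":47,"sna":34,"tuw":18},"n":[57,55,21,37],"uen":{"d":98,"n":20},"z":84}}
After op 17 (replace /qaq/s 61): {"pk":70,"pyx":58,"qaq":{"i":{"hc":54,"kv":10,"oeu":98,"v":97},"s":61},"uq":{"a":25,"f":{"rsj":47,"sna":34,"tuw":18},"n":[57,55,21,37],"uen":{"d":98,"n":20},"z":84}}
Size at path /qaq: 2

Answer: 2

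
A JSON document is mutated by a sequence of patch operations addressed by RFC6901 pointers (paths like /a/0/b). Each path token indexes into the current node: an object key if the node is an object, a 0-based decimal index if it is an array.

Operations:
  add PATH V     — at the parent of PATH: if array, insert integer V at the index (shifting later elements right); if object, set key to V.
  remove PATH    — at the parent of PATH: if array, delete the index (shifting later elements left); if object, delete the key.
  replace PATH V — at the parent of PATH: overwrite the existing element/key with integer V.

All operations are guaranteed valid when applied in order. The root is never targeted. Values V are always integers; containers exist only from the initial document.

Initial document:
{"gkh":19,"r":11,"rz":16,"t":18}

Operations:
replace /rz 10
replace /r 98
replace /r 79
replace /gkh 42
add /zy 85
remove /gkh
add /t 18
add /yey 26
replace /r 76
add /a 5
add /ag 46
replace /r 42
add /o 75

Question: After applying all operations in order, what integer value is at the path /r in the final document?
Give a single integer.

Answer: 42

Derivation:
After op 1 (replace /rz 10): {"gkh":19,"r":11,"rz":10,"t":18}
After op 2 (replace /r 98): {"gkh":19,"r":98,"rz":10,"t":18}
After op 3 (replace /r 79): {"gkh":19,"r":79,"rz":10,"t":18}
After op 4 (replace /gkh 42): {"gkh":42,"r":79,"rz":10,"t":18}
After op 5 (add /zy 85): {"gkh":42,"r":79,"rz":10,"t":18,"zy":85}
After op 6 (remove /gkh): {"r":79,"rz":10,"t":18,"zy":85}
After op 7 (add /t 18): {"r":79,"rz":10,"t":18,"zy":85}
After op 8 (add /yey 26): {"r":79,"rz":10,"t":18,"yey":26,"zy":85}
After op 9 (replace /r 76): {"r":76,"rz":10,"t":18,"yey":26,"zy":85}
After op 10 (add /a 5): {"a":5,"r":76,"rz":10,"t":18,"yey":26,"zy":85}
After op 11 (add /ag 46): {"a":5,"ag":46,"r":76,"rz":10,"t":18,"yey":26,"zy":85}
After op 12 (replace /r 42): {"a":5,"ag":46,"r":42,"rz":10,"t":18,"yey":26,"zy":85}
After op 13 (add /o 75): {"a":5,"ag":46,"o":75,"r":42,"rz":10,"t":18,"yey":26,"zy":85}
Value at /r: 42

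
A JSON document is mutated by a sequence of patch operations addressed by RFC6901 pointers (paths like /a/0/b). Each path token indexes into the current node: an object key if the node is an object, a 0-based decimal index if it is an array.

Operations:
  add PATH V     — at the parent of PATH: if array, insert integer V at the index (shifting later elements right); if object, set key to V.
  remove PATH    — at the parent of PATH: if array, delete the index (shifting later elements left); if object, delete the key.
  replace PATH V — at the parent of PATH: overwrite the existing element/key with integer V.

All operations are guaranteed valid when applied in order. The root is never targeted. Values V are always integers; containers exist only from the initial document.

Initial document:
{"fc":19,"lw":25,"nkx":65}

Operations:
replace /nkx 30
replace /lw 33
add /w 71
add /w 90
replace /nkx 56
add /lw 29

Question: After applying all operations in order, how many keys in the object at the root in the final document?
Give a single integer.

After op 1 (replace /nkx 30): {"fc":19,"lw":25,"nkx":30}
After op 2 (replace /lw 33): {"fc":19,"lw":33,"nkx":30}
After op 3 (add /w 71): {"fc":19,"lw":33,"nkx":30,"w":71}
After op 4 (add /w 90): {"fc":19,"lw":33,"nkx":30,"w":90}
After op 5 (replace /nkx 56): {"fc":19,"lw":33,"nkx":56,"w":90}
After op 6 (add /lw 29): {"fc":19,"lw":29,"nkx":56,"w":90}
Size at the root: 4

Answer: 4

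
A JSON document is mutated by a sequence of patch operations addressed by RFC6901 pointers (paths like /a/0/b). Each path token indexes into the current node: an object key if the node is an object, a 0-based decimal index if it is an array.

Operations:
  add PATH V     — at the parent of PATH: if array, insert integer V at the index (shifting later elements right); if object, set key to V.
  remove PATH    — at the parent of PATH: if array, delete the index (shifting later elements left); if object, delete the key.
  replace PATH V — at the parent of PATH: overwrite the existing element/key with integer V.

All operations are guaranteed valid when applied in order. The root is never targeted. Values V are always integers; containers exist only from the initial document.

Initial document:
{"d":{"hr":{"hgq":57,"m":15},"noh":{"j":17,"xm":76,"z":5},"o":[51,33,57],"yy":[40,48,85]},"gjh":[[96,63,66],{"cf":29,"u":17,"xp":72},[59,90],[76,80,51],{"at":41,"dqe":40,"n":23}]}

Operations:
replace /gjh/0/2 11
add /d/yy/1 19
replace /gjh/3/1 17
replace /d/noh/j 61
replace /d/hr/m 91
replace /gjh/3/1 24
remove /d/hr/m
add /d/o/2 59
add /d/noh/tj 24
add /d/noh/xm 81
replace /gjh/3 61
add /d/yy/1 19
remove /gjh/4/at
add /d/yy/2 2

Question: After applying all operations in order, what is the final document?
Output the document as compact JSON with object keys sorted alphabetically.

Answer: {"d":{"hr":{"hgq":57},"noh":{"j":61,"tj":24,"xm":81,"z":5},"o":[51,33,59,57],"yy":[40,19,2,19,48,85]},"gjh":[[96,63,11],{"cf":29,"u":17,"xp":72},[59,90],61,{"dqe":40,"n":23}]}

Derivation:
After op 1 (replace /gjh/0/2 11): {"d":{"hr":{"hgq":57,"m":15},"noh":{"j":17,"xm":76,"z":5},"o":[51,33,57],"yy":[40,48,85]},"gjh":[[96,63,11],{"cf":29,"u":17,"xp":72},[59,90],[76,80,51],{"at":41,"dqe":40,"n":23}]}
After op 2 (add /d/yy/1 19): {"d":{"hr":{"hgq":57,"m":15},"noh":{"j":17,"xm":76,"z":5},"o":[51,33,57],"yy":[40,19,48,85]},"gjh":[[96,63,11],{"cf":29,"u":17,"xp":72},[59,90],[76,80,51],{"at":41,"dqe":40,"n":23}]}
After op 3 (replace /gjh/3/1 17): {"d":{"hr":{"hgq":57,"m":15},"noh":{"j":17,"xm":76,"z":5},"o":[51,33,57],"yy":[40,19,48,85]},"gjh":[[96,63,11],{"cf":29,"u":17,"xp":72},[59,90],[76,17,51],{"at":41,"dqe":40,"n":23}]}
After op 4 (replace /d/noh/j 61): {"d":{"hr":{"hgq":57,"m":15},"noh":{"j":61,"xm":76,"z":5},"o":[51,33,57],"yy":[40,19,48,85]},"gjh":[[96,63,11],{"cf":29,"u":17,"xp":72},[59,90],[76,17,51],{"at":41,"dqe":40,"n":23}]}
After op 5 (replace /d/hr/m 91): {"d":{"hr":{"hgq":57,"m":91},"noh":{"j":61,"xm":76,"z":5},"o":[51,33,57],"yy":[40,19,48,85]},"gjh":[[96,63,11],{"cf":29,"u":17,"xp":72},[59,90],[76,17,51],{"at":41,"dqe":40,"n":23}]}
After op 6 (replace /gjh/3/1 24): {"d":{"hr":{"hgq":57,"m":91},"noh":{"j":61,"xm":76,"z":5},"o":[51,33,57],"yy":[40,19,48,85]},"gjh":[[96,63,11],{"cf":29,"u":17,"xp":72},[59,90],[76,24,51],{"at":41,"dqe":40,"n":23}]}
After op 7 (remove /d/hr/m): {"d":{"hr":{"hgq":57},"noh":{"j":61,"xm":76,"z":5},"o":[51,33,57],"yy":[40,19,48,85]},"gjh":[[96,63,11],{"cf":29,"u":17,"xp":72},[59,90],[76,24,51],{"at":41,"dqe":40,"n":23}]}
After op 8 (add /d/o/2 59): {"d":{"hr":{"hgq":57},"noh":{"j":61,"xm":76,"z":5},"o":[51,33,59,57],"yy":[40,19,48,85]},"gjh":[[96,63,11],{"cf":29,"u":17,"xp":72},[59,90],[76,24,51],{"at":41,"dqe":40,"n":23}]}
After op 9 (add /d/noh/tj 24): {"d":{"hr":{"hgq":57},"noh":{"j":61,"tj":24,"xm":76,"z":5},"o":[51,33,59,57],"yy":[40,19,48,85]},"gjh":[[96,63,11],{"cf":29,"u":17,"xp":72},[59,90],[76,24,51],{"at":41,"dqe":40,"n":23}]}
After op 10 (add /d/noh/xm 81): {"d":{"hr":{"hgq":57},"noh":{"j":61,"tj":24,"xm":81,"z":5},"o":[51,33,59,57],"yy":[40,19,48,85]},"gjh":[[96,63,11],{"cf":29,"u":17,"xp":72},[59,90],[76,24,51],{"at":41,"dqe":40,"n":23}]}
After op 11 (replace /gjh/3 61): {"d":{"hr":{"hgq":57},"noh":{"j":61,"tj":24,"xm":81,"z":5},"o":[51,33,59,57],"yy":[40,19,48,85]},"gjh":[[96,63,11],{"cf":29,"u":17,"xp":72},[59,90],61,{"at":41,"dqe":40,"n":23}]}
After op 12 (add /d/yy/1 19): {"d":{"hr":{"hgq":57},"noh":{"j":61,"tj":24,"xm":81,"z":5},"o":[51,33,59,57],"yy":[40,19,19,48,85]},"gjh":[[96,63,11],{"cf":29,"u":17,"xp":72},[59,90],61,{"at":41,"dqe":40,"n":23}]}
After op 13 (remove /gjh/4/at): {"d":{"hr":{"hgq":57},"noh":{"j":61,"tj":24,"xm":81,"z":5},"o":[51,33,59,57],"yy":[40,19,19,48,85]},"gjh":[[96,63,11],{"cf":29,"u":17,"xp":72},[59,90],61,{"dqe":40,"n":23}]}
After op 14 (add /d/yy/2 2): {"d":{"hr":{"hgq":57},"noh":{"j":61,"tj":24,"xm":81,"z":5},"o":[51,33,59,57],"yy":[40,19,2,19,48,85]},"gjh":[[96,63,11],{"cf":29,"u":17,"xp":72},[59,90],61,{"dqe":40,"n":23}]}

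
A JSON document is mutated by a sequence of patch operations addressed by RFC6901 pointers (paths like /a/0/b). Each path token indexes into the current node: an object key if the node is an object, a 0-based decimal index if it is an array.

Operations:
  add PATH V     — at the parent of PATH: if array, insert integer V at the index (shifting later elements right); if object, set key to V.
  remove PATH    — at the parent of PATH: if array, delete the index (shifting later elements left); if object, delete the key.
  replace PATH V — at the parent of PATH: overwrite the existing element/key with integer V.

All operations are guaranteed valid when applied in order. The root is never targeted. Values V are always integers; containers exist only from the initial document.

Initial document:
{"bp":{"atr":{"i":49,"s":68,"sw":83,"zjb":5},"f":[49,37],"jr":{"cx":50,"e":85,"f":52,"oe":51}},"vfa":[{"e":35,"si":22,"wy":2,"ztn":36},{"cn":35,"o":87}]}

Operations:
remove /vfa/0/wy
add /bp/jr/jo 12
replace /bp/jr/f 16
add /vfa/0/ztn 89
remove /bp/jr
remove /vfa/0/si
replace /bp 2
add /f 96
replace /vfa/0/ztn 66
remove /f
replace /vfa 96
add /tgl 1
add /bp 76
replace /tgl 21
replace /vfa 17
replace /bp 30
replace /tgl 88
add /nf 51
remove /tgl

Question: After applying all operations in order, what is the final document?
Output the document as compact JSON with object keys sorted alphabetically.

Answer: {"bp":30,"nf":51,"vfa":17}

Derivation:
After op 1 (remove /vfa/0/wy): {"bp":{"atr":{"i":49,"s":68,"sw":83,"zjb":5},"f":[49,37],"jr":{"cx":50,"e":85,"f":52,"oe":51}},"vfa":[{"e":35,"si":22,"ztn":36},{"cn":35,"o":87}]}
After op 2 (add /bp/jr/jo 12): {"bp":{"atr":{"i":49,"s":68,"sw":83,"zjb":5},"f":[49,37],"jr":{"cx":50,"e":85,"f":52,"jo":12,"oe":51}},"vfa":[{"e":35,"si":22,"ztn":36},{"cn":35,"o":87}]}
After op 3 (replace /bp/jr/f 16): {"bp":{"atr":{"i":49,"s":68,"sw":83,"zjb":5},"f":[49,37],"jr":{"cx":50,"e":85,"f":16,"jo":12,"oe":51}},"vfa":[{"e":35,"si":22,"ztn":36},{"cn":35,"o":87}]}
After op 4 (add /vfa/0/ztn 89): {"bp":{"atr":{"i":49,"s":68,"sw":83,"zjb":5},"f":[49,37],"jr":{"cx":50,"e":85,"f":16,"jo":12,"oe":51}},"vfa":[{"e":35,"si":22,"ztn":89},{"cn":35,"o":87}]}
After op 5 (remove /bp/jr): {"bp":{"atr":{"i":49,"s":68,"sw":83,"zjb":5},"f":[49,37]},"vfa":[{"e":35,"si":22,"ztn":89},{"cn":35,"o":87}]}
After op 6 (remove /vfa/0/si): {"bp":{"atr":{"i":49,"s":68,"sw":83,"zjb":5},"f":[49,37]},"vfa":[{"e":35,"ztn":89},{"cn":35,"o":87}]}
After op 7 (replace /bp 2): {"bp":2,"vfa":[{"e":35,"ztn":89},{"cn":35,"o":87}]}
After op 8 (add /f 96): {"bp":2,"f":96,"vfa":[{"e":35,"ztn":89},{"cn":35,"o":87}]}
After op 9 (replace /vfa/0/ztn 66): {"bp":2,"f":96,"vfa":[{"e":35,"ztn":66},{"cn":35,"o":87}]}
After op 10 (remove /f): {"bp":2,"vfa":[{"e":35,"ztn":66},{"cn":35,"o":87}]}
After op 11 (replace /vfa 96): {"bp":2,"vfa":96}
After op 12 (add /tgl 1): {"bp":2,"tgl":1,"vfa":96}
After op 13 (add /bp 76): {"bp":76,"tgl":1,"vfa":96}
After op 14 (replace /tgl 21): {"bp":76,"tgl":21,"vfa":96}
After op 15 (replace /vfa 17): {"bp":76,"tgl":21,"vfa":17}
After op 16 (replace /bp 30): {"bp":30,"tgl":21,"vfa":17}
After op 17 (replace /tgl 88): {"bp":30,"tgl":88,"vfa":17}
After op 18 (add /nf 51): {"bp":30,"nf":51,"tgl":88,"vfa":17}
After op 19 (remove /tgl): {"bp":30,"nf":51,"vfa":17}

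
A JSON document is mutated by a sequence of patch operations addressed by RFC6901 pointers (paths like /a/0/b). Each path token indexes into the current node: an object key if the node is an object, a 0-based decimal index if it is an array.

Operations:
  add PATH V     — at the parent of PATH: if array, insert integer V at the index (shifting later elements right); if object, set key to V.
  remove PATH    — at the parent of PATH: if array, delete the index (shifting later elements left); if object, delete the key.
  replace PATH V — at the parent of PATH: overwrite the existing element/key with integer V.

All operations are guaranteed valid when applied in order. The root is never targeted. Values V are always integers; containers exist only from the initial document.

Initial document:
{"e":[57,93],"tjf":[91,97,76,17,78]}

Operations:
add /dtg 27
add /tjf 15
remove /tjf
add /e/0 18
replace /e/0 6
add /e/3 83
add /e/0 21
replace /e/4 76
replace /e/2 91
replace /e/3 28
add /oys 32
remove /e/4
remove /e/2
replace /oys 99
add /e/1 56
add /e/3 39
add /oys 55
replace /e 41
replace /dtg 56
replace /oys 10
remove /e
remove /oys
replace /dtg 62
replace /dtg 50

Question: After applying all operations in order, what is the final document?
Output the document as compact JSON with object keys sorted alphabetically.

Answer: {"dtg":50}

Derivation:
After op 1 (add /dtg 27): {"dtg":27,"e":[57,93],"tjf":[91,97,76,17,78]}
After op 2 (add /tjf 15): {"dtg":27,"e":[57,93],"tjf":15}
After op 3 (remove /tjf): {"dtg":27,"e":[57,93]}
After op 4 (add /e/0 18): {"dtg":27,"e":[18,57,93]}
After op 5 (replace /e/0 6): {"dtg":27,"e":[6,57,93]}
After op 6 (add /e/3 83): {"dtg":27,"e":[6,57,93,83]}
After op 7 (add /e/0 21): {"dtg":27,"e":[21,6,57,93,83]}
After op 8 (replace /e/4 76): {"dtg":27,"e":[21,6,57,93,76]}
After op 9 (replace /e/2 91): {"dtg":27,"e":[21,6,91,93,76]}
After op 10 (replace /e/3 28): {"dtg":27,"e":[21,6,91,28,76]}
After op 11 (add /oys 32): {"dtg":27,"e":[21,6,91,28,76],"oys":32}
After op 12 (remove /e/4): {"dtg":27,"e":[21,6,91,28],"oys":32}
After op 13 (remove /e/2): {"dtg":27,"e":[21,6,28],"oys":32}
After op 14 (replace /oys 99): {"dtg":27,"e":[21,6,28],"oys":99}
After op 15 (add /e/1 56): {"dtg":27,"e":[21,56,6,28],"oys":99}
After op 16 (add /e/3 39): {"dtg":27,"e":[21,56,6,39,28],"oys":99}
After op 17 (add /oys 55): {"dtg":27,"e":[21,56,6,39,28],"oys":55}
After op 18 (replace /e 41): {"dtg":27,"e":41,"oys":55}
After op 19 (replace /dtg 56): {"dtg":56,"e":41,"oys":55}
After op 20 (replace /oys 10): {"dtg":56,"e":41,"oys":10}
After op 21 (remove /e): {"dtg":56,"oys":10}
After op 22 (remove /oys): {"dtg":56}
After op 23 (replace /dtg 62): {"dtg":62}
After op 24 (replace /dtg 50): {"dtg":50}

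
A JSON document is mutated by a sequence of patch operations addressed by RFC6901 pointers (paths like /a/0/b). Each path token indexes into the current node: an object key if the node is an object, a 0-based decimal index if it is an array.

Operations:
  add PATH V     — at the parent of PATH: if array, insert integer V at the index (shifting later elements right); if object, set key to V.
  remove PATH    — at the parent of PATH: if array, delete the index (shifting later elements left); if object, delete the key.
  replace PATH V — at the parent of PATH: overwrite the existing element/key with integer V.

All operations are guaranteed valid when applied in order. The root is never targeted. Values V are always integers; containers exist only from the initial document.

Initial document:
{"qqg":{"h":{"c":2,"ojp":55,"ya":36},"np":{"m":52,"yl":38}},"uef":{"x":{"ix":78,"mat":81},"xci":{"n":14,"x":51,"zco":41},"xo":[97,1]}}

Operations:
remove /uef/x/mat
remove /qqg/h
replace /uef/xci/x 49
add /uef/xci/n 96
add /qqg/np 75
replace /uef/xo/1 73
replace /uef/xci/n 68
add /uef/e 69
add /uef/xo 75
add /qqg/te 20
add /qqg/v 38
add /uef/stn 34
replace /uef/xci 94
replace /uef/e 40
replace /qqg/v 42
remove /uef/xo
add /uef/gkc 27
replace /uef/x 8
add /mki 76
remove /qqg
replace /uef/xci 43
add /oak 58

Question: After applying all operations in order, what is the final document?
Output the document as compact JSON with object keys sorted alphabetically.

Answer: {"mki":76,"oak":58,"uef":{"e":40,"gkc":27,"stn":34,"x":8,"xci":43}}

Derivation:
After op 1 (remove /uef/x/mat): {"qqg":{"h":{"c":2,"ojp":55,"ya":36},"np":{"m":52,"yl":38}},"uef":{"x":{"ix":78},"xci":{"n":14,"x":51,"zco":41},"xo":[97,1]}}
After op 2 (remove /qqg/h): {"qqg":{"np":{"m":52,"yl":38}},"uef":{"x":{"ix":78},"xci":{"n":14,"x":51,"zco":41},"xo":[97,1]}}
After op 3 (replace /uef/xci/x 49): {"qqg":{"np":{"m":52,"yl":38}},"uef":{"x":{"ix":78},"xci":{"n":14,"x":49,"zco":41},"xo":[97,1]}}
After op 4 (add /uef/xci/n 96): {"qqg":{"np":{"m":52,"yl":38}},"uef":{"x":{"ix":78},"xci":{"n":96,"x":49,"zco":41},"xo":[97,1]}}
After op 5 (add /qqg/np 75): {"qqg":{"np":75},"uef":{"x":{"ix":78},"xci":{"n":96,"x":49,"zco":41},"xo":[97,1]}}
After op 6 (replace /uef/xo/1 73): {"qqg":{"np":75},"uef":{"x":{"ix":78},"xci":{"n":96,"x":49,"zco":41},"xo":[97,73]}}
After op 7 (replace /uef/xci/n 68): {"qqg":{"np":75},"uef":{"x":{"ix":78},"xci":{"n":68,"x":49,"zco":41},"xo":[97,73]}}
After op 8 (add /uef/e 69): {"qqg":{"np":75},"uef":{"e":69,"x":{"ix":78},"xci":{"n":68,"x":49,"zco":41},"xo":[97,73]}}
After op 9 (add /uef/xo 75): {"qqg":{"np":75},"uef":{"e":69,"x":{"ix":78},"xci":{"n":68,"x":49,"zco":41},"xo":75}}
After op 10 (add /qqg/te 20): {"qqg":{"np":75,"te":20},"uef":{"e":69,"x":{"ix":78},"xci":{"n":68,"x":49,"zco":41},"xo":75}}
After op 11 (add /qqg/v 38): {"qqg":{"np":75,"te":20,"v":38},"uef":{"e":69,"x":{"ix":78},"xci":{"n":68,"x":49,"zco":41},"xo":75}}
After op 12 (add /uef/stn 34): {"qqg":{"np":75,"te":20,"v":38},"uef":{"e":69,"stn":34,"x":{"ix":78},"xci":{"n":68,"x":49,"zco":41},"xo":75}}
After op 13 (replace /uef/xci 94): {"qqg":{"np":75,"te":20,"v":38},"uef":{"e":69,"stn":34,"x":{"ix":78},"xci":94,"xo":75}}
After op 14 (replace /uef/e 40): {"qqg":{"np":75,"te":20,"v":38},"uef":{"e":40,"stn":34,"x":{"ix":78},"xci":94,"xo":75}}
After op 15 (replace /qqg/v 42): {"qqg":{"np":75,"te":20,"v":42},"uef":{"e":40,"stn":34,"x":{"ix":78},"xci":94,"xo":75}}
After op 16 (remove /uef/xo): {"qqg":{"np":75,"te":20,"v":42},"uef":{"e":40,"stn":34,"x":{"ix":78},"xci":94}}
After op 17 (add /uef/gkc 27): {"qqg":{"np":75,"te":20,"v":42},"uef":{"e":40,"gkc":27,"stn":34,"x":{"ix":78},"xci":94}}
After op 18 (replace /uef/x 8): {"qqg":{"np":75,"te":20,"v":42},"uef":{"e":40,"gkc":27,"stn":34,"x":8,"xci":94}}
After op 19 (add /mki 76): {"mki":76,"qqg":{"np":75,"te":20,"v":42},"uef":{"e":40,"gkc":27,"stn":34,"x":8,"xci":94}}
After op 20 (remove /qqg): {"mki":76,"uef":{"e":40,"gkc":27,"stn":34,"x":8,"xci":94}}
After op 21 (replace /uef/xci 43): {"mki":76,"uef":{"e":40,"gkc":27,"stn":34,"x":8,"xci":43}}
After op 22 (add /oak 58): {"mki":76,"oak":58,"uef":{"e":40,"gkc":27,"stn":34,"x":8,"xci":43}}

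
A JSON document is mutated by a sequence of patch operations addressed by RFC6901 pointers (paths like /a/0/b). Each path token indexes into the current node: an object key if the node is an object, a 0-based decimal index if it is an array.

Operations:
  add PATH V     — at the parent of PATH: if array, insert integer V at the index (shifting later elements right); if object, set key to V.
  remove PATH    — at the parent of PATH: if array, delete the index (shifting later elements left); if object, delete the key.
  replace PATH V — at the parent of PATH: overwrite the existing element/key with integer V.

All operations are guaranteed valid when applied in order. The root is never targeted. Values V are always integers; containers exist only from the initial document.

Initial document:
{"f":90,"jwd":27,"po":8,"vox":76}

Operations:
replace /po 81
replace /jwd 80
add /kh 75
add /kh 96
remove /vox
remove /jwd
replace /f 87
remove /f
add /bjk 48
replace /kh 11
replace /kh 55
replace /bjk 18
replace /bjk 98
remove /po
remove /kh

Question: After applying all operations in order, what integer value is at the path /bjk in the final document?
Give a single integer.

Answer: 98

Derivation:
After op 1 (replace /po 81): {"f":90,"jwd":27,"po":81,"vox":76}
After op 2 (replace /jwd 80): {"f":90,"jwd":80,"po":81,"vox":76}
After op 3 (add /kh 75): {"f":90,"jwd":80,"kh":75,"po":81,"vox":76}
After op 4 (add /kh 96): {"f":90,"jwd":80,"kh":96,"po":81,"vox":76}
After op 5 (remove /vox): {"f":90,"jwd":80,"kh":96,"po":81}
After op 6 (remove /jwd): {"f":90,"kh":96,"po":81}
After op 7 (replace /f 87): {"f":87,"kh":96,"po":81}
After op 8 (remove /f): {"kh":96,"po":81}
After op 9 (add /bjk 48): {"bjk":48,"kh":96,"po":81}
After op 10 (replace /kh 11): {"bjk":48,"kh":11,"po":81}
After op 11 (replace /kh 55): {"bjk":48,"kh":55,"po":81}
After op 12 (replace /bjk 18): {"bjk":18,"kh":55,"po":81}
After op 13 (replace /bjk 98): {"bjk":98,"kh":55,"po":81}
After op 14 (remove /po): {"bjk":98,"kh":55}
After op 15 (remove /kh): {"bjk":98}
Value at /bjk: 98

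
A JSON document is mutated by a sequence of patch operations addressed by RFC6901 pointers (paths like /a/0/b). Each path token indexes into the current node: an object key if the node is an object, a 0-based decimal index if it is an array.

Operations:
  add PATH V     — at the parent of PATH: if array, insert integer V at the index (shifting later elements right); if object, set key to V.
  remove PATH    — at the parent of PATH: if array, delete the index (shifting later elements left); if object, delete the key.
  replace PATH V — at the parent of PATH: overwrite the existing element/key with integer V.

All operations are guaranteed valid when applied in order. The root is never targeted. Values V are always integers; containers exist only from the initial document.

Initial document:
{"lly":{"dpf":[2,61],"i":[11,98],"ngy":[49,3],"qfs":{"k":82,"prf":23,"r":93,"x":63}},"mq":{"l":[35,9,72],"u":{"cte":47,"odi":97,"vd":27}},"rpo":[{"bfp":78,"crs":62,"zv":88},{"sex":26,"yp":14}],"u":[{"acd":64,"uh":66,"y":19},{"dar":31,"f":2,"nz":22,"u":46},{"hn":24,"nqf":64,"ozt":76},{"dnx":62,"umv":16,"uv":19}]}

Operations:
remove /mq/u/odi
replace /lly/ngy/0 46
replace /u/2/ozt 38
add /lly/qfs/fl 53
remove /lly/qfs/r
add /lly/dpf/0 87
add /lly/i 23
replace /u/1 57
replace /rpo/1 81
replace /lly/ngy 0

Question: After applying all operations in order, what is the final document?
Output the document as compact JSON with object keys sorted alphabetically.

Answer: {"lly":{"dpf":[87,2,61],"i":23,"ngy":0,"qfs":{"fl":53,"k":82,"prf":23,"x":63}},"mq":{"l":[35,9,72],"u":{"cte":47,"vd":27}},"rpo":[{"bfp":78,"crs":62,"zv":88},81],"u":[{"acd":64,"uh":66,"y":19},57,{"hn":24,"nqf":64,"ozt":38},{"dnx":62,"umv":16,"uv":19}]}

Derivation:
After op 1 (remove /mq/u/odi): {"lly":{"dpf":[2,61],"i":[11,98],"ngy":[49,3],"qfs":{"k":82,"prf":23,"r":93,"x":63}},"mq":{"l":[35,9,72],"u":{"cte":47,"vd":27}},"rpo":[{"bfp":78,"crs":62,"zv":88},{"sex":26,"yp":14}],"u":[{"acd":64,"uh":66,"y":19},{"dar":31,"f":2,"nz":22,"u":46},{"hn":24,"nqf":64,"ozt":76},{"dnx":62,"umv":16,"uv":19}]}
After op 2 (replace /lly/ngy/0 46): {"lly":{"dpf":[2,61],"i":[11,98],"ngy":[46,3],"qfs":{"k":82,"prf":23,"r":93,"x":63}},"mq":{"l":[35,9,72],"u":{"cte":47,"vd":27}},"rpo":[{"bfp":78,"crs":62,"zv":88},{"sex":26,"yp":14}],"u":[{"acd":64,"uh":66,"y":19},{"dar":31,"f":2,"nz":22,"u":46},{"hn":24,"nqf":64,"ozt":76},{"dnx":62,"umv":16,"uv":19}]}
After op 3 (replace /u/2/ozt 38): {"lly":{"dpf":[2,61],"i":[11,98],"ngy":[46,3],"qfs":{"k":82,"prf":23,"r":93,"x":63}},"mq":{"l":[35,9,72],"u":{"cte":47,"vd":27}},"rpo":[{"bfp":78,"crs":62,"zv":88},{"sex":26,"yp":14}],"u":[{"acd":64,"uh":66,"y":19},{"dar":31,"f":2,"nz":22,"u":46},{"hn":24,"nqf":64,"ozt":38},{"dnx":62,"umv":16,"uv":19}]}
After op 4 (add /lly/qfs/fl 53): {"lly":{"dpf":[2,61],"i":[11,98],"ngy":[46,3],"qfs":{"fl":53,"k":82,"prf":23,"r":93,"x":63}},"mq":{"l":[35,9,72],"u":{"cte":47,"vd":27}},"rpo":[{"bfp":78,"crs":62,"zv":88},{"sex":26,"yp":14}],"u":[{"acd":64,"uh":66,"y":19},{"dar":31,"f":2,"nz":22,"u":46},{"hn":24,"nqf":64,"ozt":38},{"dnx":62,"umv":16,"uv":19}]}
After op 5 (remove /lly/qfs/r): {"lly":{"dpf":[2,61],"i":[11,98],"ngy":[46,3],"qfs":{"fl":53,"k":82,"prf":23,"x":63}},"mq":{"l":[35,9,72],"u":{"cte":47,"vd":27}},"rpo":[{"bfp":78,"crs":62,"zv":88},{"sex":26,"yp":14}],"u":[{"acd":64,"uh":66,"y":19},{"dar":31,"f":2,"nz":22,"u":46},{"hn":24,"nqf":64,"ozt":38},{"dnx":62,"umv":16,"uv":19}]}
After op 6 (add /lly/dpf/0 87): {"lly":{"dpf":[87,2,61],"i":[11,98],"ngy":[46,3],"qfs":{"fl":53,"k":82,"prf":23,"x":63}},"mq":{"l":[35,9,72],"u":{"cte":47,"vd":27}},"rpo":[{"bfp":78,"crs":62,"zv":88},{"sex":26,"yp":14}],"u":[{"acd":64,"uh":66,"y":19},{"dar":31,"f":2,"nz":22,"u":46},{"hn":24,"nqf":64,"ozt":38},{"dnx":62,"umv":16,"uv":19}]}
After op 7 (add /lly/i 23): {"lly":{"dpf":[87,2,61],"i":23,"ngy":[46,3],"qfs":{"fl":53,"k":82,"prf":23,"x":63}},"mq":{"l":[35,9,72],"u":{"cte":47,"vd":27}},"rpo":[{"bfp":78,"crs":62,"zv":88},{"sex":26,"yp":14}],"u":[{"acd":64,"uh":66,"y":19},{"dar":31,"f":2,"nz":22,"u":46},{"hn":24,"nqf":64,"ozt":38},{"dnx":62,"umv":16,"uv":19}]}
After op 8 (replace /u/1 57): {"lly":{"dpf":[87,2,61],"i":23,"ngy":[46,3],"qfs":{"fl":53,"k":82,"prf":23,"x":63}},"mq":{"l":[35,9,72],"u":{"cte":47,"vd":27}},"rpo":[{"bfp":78,"crs":62,"zv":88},{"sex":26,"yp":14}],"u":[{"acd":64,"uh":66,"y":19},57,{"hn":24,"nqf":64,"ozt":38},{"dnx":62,"umv":16,"uv":19}]}
After op 9 (replace /rpo/1 81): {"lly":{"dpf":[87,2,61],"i":23,"ngy":[46,3],"qfs":{"fl":53,"k":82,"prf":23,"x":63}},"mq":{"l":[35,9,72],"u":{"cte":47,"vd":27}},"rpo":[{"bfp":78,"crs":62,"zv":88},81],"u":[{"acd":64,"uh":66,"y":19},57,{"hn":24,"nqf":64,"ozt":38},{"dnx":62,"umv":16,"uv":19}]}
After op 10 (replace /lly/ngy 0): {"lly":{"dpf":[87,2,61],"i":23,"ngy":0,"qfs":{"fl":53,"k":82,"prf":23,"x":63}},"mq":{"l":[35,9,72],"u":{"cte":47,"vd":27}},"rpo":[{"bfp":78,"crs":62,"zv":88},81],"u":[{"acd":64,"uh":66,"y":19},57,{"hn":24,"nqf":64,"ozt":38},{"dnx":62,"umv":16,"uv":19}]}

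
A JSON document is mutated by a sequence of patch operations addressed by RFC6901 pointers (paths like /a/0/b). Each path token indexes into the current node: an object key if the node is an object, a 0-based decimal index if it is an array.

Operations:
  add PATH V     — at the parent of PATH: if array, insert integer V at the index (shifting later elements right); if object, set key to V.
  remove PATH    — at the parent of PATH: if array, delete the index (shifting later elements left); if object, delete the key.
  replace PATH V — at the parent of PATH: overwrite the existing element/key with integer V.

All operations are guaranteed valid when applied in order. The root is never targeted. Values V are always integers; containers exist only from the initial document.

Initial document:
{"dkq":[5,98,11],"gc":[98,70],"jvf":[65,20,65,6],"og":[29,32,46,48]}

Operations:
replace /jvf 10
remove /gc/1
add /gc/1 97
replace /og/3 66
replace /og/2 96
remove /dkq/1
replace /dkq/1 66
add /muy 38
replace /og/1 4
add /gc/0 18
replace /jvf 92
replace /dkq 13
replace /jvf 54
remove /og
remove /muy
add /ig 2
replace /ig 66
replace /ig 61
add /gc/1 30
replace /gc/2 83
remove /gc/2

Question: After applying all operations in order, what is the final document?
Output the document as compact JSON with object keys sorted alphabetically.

After op 1 (replace /jvf 10): {"dkq":[5,98,11],"gc":[98,70],"jvf":10,"og":[29,32,46,48]}
After op 2 (remove /gc/1): {"dkq":[5,98,11],"gc":[98],"jvf":10,"og":[29,32,46,48]}
After op 3 (add /gc/1 97): {"dkq":[5,98,11],"gc":[98,97],"jvf":10,"og":[29,32,46,48]}
After op 4 (replace /og/3 66): {"dkq":[5,98,11],"gc":[98,97],"jvf":10,"og":[29,32,46,66]}
After op 5 (replace /og/2 96): {"dkq":[5,98,11],"gc":[98,97],"jvf":10,"og":[29,32,96,66]}
After op 6 (remove /dkq/1): {"dkq":[5,11],"gc":[98,97],"jvf":10,"og":[29,32,96,66]}
After op 7 (replace /dkq/1 66): {"dkq":[5,66],"gc":[98,97],"jvf":10,"og":[29,32,96,66]}
After op 8 (add /muy 38): {"dkq":[5,66],"gc":[98,97],"jvf":10,"muy":38,"og":[29,32,96,66]}
After op 9 (replace /og/1 4): {"dkq":[5,66],"gc":[98,97],"jvf":10,"muy":38,"og":[29,4,96,66]}
After op 10 (add /gc/0 18): {"dkq":[5,66],"gc":[18,98,97],"jvf":10,"muy":38,"og":[29,4,96,66]}
After op 11 (replace /jvf 92): {"dkq":[5,66],"gc":[18,98,97],"jvf":92,"muy":38,"og":[29,4,96,66]}
After op 12 (replace /dkq 13): {"dkq":13,"gc":[18,98,97],"jvf":92,"muy":38,"og":[29,4,96,66]}
After op 13 (replace /jvf 54): {"dkq":13,"gc":[18,98,97],"jvf":54,"muy":38,"og":[29,4,96,66]}
After op 14 (remove /og): {"dkq":13,"gc":[18,98,97],"jvf":54,"muy":38}
After op 15 (remove /muy): {"dkq":13,"gc":[18,98,97],"jvf":54}
After op 16 (add /ig 2): {"dkq":13,"gc":[18,98,97],"ig":2,"jvf":54}
After op 17 (replace /ig 66): {"dkq":13,"gc":[18,98,97],"ig":66,"jvf":54}
After op 18 (replace /ig 61): {"dkq":13,"gc":[18,98,97],"ig":61,"jvf":54}
After op 19 (add /gc/1 30): {"dkq":13,"gc":[18,30,98,97],"ig":61,"jvf":54}
After op 20 (replace /gc/2 83): {"dkq":13,"gc":[18,30,83,97],"ig":61,"jvf":54}
After op 21 (remove /gc/2): {"dkq":13,"gc":[18,30,97],"ig":61,"jvf":54}

Answer: {"dkq":13,"gc":[18,30,97],"ig":61,"jvf":54}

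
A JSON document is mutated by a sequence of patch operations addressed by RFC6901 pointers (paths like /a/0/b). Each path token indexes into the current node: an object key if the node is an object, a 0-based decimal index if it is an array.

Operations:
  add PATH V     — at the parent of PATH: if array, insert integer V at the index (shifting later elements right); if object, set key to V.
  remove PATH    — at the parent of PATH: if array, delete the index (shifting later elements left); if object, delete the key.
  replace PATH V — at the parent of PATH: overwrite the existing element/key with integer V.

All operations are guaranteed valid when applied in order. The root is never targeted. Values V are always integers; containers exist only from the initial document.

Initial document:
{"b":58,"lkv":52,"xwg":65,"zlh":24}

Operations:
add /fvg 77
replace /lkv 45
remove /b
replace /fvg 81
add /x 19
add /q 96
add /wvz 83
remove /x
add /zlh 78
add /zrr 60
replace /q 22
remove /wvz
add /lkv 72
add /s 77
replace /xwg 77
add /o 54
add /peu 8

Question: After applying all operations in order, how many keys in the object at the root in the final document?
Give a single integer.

Answer: 9

Derivation:
After op 1 (add /fvg 77): {"b":58,"fvg":77,"lkv":52,"xwg":65,"zlh":24}
After op 2 (replace /lkv 45): {"b":58,"fvg":77,"lkv":45,"xwg":65,"zlh":24}
After op 3 (remove /b): {"fvg":77,"lkv":45,"xwg":65,"zlh":24}
After op 4 (replace /fvg 81): {"fvg":81,"lkv":45,"xwg":65,"zlh":24}
After op 5 (add /x 19): {"fvg":81,"lkv":45,"x":19,"xwg":65,"zlh":24}
After op 6 (add /q 96): {"fvg":81,"lkv":45,"q":96,"x":19,"xwg":65,"zlh":24}
After op 7 (add /wvz 83): {"fvg":81,"lkv":45,"q":96,"wvz":83,"x":19,"xwg":65,"zlh":24}
After op 8 (remove /x): {"fvg":81,"lkv":45,"q":96,"wvz":83,"xwg":65,"zlh":24}
After op 9 (add /zlh 78): {"fvg":81,"lkv":45,"q":96,"wvz":83,"xwg":65,"zlh":78}
After op 10 (add /zrr 60): {"fvg":81,"lkv":45,"q":96,"wvz":83,"xwg":65,"zlh":78,"zrr":60}
After op 11 (replace /q 22): {"fvg":81,"lkv":45,"q":22,"wvz":83,"xwg":65,"zlh":78,"zrr":60}
After op 12 (remove /wvz): {"fvg":81,"lkv":45,"q":22,"xwg":65,"zlh":78,"zrr":60}
After op 13 (add /lkv 72): {"fvg":81,"lkv":72,"q":22,"xwg":65,"zlh":78,"zrr":60}
After op 14 (add /s 77): {"fvg":81,"lkv":72,"q":22,"s":77,"xwg":65,"zlh":78,"zrr":60}
After op 15 (replace /xwg 77): {"fvg":81,"lkv":72,"q":22,"s":77,"xwg":77,"zlh":78,"zrr":60}
After op 16 (add /o 54): {"fvg":81,"lkv":72,"o":54,"q":22,"s":77,"xwg":77,"zlh":78,"zrr":60}
After op 17 (add /peu 8): {"fvg":81,"lkv":72,"o":54,"peu":8,"q":22,"s":77,"xwg":77,"zlh":78,"zrr":60}
Size at the root: 9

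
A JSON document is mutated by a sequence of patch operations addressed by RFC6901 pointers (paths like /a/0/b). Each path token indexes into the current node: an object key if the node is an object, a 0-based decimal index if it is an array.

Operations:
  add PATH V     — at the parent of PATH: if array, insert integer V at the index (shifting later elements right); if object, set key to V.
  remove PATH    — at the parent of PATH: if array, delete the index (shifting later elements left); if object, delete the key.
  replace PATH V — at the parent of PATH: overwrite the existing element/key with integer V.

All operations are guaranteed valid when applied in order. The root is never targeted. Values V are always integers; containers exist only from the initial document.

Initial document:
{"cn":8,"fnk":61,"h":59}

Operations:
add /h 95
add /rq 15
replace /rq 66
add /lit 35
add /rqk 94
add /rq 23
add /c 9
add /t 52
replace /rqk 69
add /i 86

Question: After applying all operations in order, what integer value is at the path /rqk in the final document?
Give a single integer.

After op 1 (add /h 95): {"cn":8,"fnk":61,"h":95}
After op 2 (add /rq 15): {"cn":8,"fnk":61,"h":95,"rq":15}
After op 3 (replace /rq 66): {"cn":8,"fnk":61,"h":95,"rq":66}
After op 4 (add /lit 35): {"cn":8,"fnk":61,"h":95,"lit":35,"rq":66}
After op 5 (add /rqk 94): {"cn":8,"fnk":61,"h":95,"lit":35,"rq":66,"rqk":94}
After op 6 (add /rq 23): {"cn":8,"fnk":61,"h":95,"lit":35,"rq":23,"rqk":94}
After op 7 (add /c 9): {"c":9,"cn":8,"fnk":61,"h":95,"lit":35,"rq":23,"rqk":94}
After op 8 (add /t 52): {"c":9,"cn":8,"fnk":61,"h":95,"lit":35,"rq":23,"rqk":94,"t":52}
After op 9 (replace /rqk 69): {"c":9,"cn":8,"fnk":61,"h":95,"lit":35,"rq":23,"rqk":69,"t":52}
After op 10 (add /i 86): {"c":9,"cn":8,"fnk":61,"h":95,"i":86,"lit":35,"rq":23,"rqk":69,"t":52}
Value at /rqk: 69

Answer: 69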